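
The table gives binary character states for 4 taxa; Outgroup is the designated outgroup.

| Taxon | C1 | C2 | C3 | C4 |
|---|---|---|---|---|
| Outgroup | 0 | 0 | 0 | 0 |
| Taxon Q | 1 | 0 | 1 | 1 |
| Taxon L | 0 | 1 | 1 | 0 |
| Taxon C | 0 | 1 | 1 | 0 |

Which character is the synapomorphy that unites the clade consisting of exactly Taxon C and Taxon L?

C2

The outgroup has state '0' for every character, so '1' is the derived state throughout.
C1 (derived state '1') is unique to Taxon Q (autapomorphy; uninformative for grouping).
Only Taxon C and Taxon L show the derived state '1' for C2, supporting them as a clade.
All ingroup taxa share the derived state '1' for C3; it defines the ingroup but does not resolve relationships within it.
C4: derived state '1' in Taxon Q only — an autapomorphy, so it tells us nothing about relationships among taxa.
Most parsimonious ingroup topology: (Taxon Q,(Taxon L,Taxon C)).
The clade {Taxon C, Taxon L} is supported by C2: its derived state '1' occurs in exactly those taxa and in no other taxon (including the outgroup).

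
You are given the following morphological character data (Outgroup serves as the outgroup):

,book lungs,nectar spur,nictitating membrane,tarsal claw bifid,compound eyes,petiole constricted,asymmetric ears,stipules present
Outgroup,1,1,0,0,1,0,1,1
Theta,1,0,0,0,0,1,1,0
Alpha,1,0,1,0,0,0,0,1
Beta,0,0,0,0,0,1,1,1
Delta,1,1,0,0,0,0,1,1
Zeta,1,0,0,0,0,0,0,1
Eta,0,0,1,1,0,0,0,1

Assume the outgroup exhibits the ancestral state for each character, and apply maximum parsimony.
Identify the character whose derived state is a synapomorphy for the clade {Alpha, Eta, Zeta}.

asymmetric ears

Character polarity is set by the outgroup: the derived state is whichever differs from the outgroup's state, so for book lungs, nectar spur, compound eyes, asymmetric ears, stipules present the derived state is '0', and for the remaining characters it is '1'.
book lungs (state '0') occurs in Beta and Eta but conflicts with the nesting implied by the other characters — most parsimoniously interpreted as homoplasy.
nectar spur: derived state '0' in Alpha, Beta, Eta, Theta, and Zeta only — synapomorphy for {Alpha, Beta, Eta, Theta, Zeta}.
nictitating membrane (derived state '1') is shared by Alpha and Eta — a synapomorphy uniting that clade.
tarsal claw bifid (derived state '1') is unique to Eta (autapomorphy; uninformative for grouping).
All ingroup taxa share the derived state '0' for compound eyes; it defines the ingroup but does not resolve relationships within it.
petiole constricted: derived state '1' in Beta and Theta only — synapomorphy for {Beta, Theta}.
Only Alpha, Eta, and Zeta show the derived state '0' for asymmetric ears, supporting them as a clade.
stipules present (derived state '0') is unique to Theta (autapomorphy; uninformative for grouping).
Most parsimonious ingroup topology: (((Theta,Beta),((Alpha,Eta),Zeta)),Delta).
The clade {Alpha, Eta, Zeta} is supported by asymmetric ears: its derived state '0' occurs in exactly those taxa and in no other taxon (including the outgroup).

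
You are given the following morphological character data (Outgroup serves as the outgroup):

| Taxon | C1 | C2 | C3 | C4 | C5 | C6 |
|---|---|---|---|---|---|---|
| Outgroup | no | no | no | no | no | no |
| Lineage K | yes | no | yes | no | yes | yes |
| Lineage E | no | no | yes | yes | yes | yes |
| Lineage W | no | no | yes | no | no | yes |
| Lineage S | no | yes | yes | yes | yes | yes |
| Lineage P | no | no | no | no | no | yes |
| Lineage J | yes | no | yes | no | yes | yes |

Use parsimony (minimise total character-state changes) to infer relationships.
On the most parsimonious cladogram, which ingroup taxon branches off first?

Lineage P

The outgroup has state 'no' for every character, so 'yes' is the derived state throughout.
C1: derived state 'yes' in Lineage J and Lineage K only — synapomorphy for {Lineage J, Lineage K}.
C2: derived state 'yes' in Lineage S only — an autapomorphy, so it tells us nothing about relationships among taxa.
C3: derived state 'yes' in Lineage E, Lineage J, Lineage K, Lineage S, and Lineage W only — synapomorphy for {Lineage E, Lineage J, Lineage K, Lineage S, Lineage W}.
C4 (derived state 'yes') is shared by Lineage E and Lineage S — a synapomorphy uniting that clade.
C5 (derived state 'yes') is shared by Lineage E, Lineage J, Lineage K, and Lineage S — a synapomorphy uniting that clade.
C6 (derived state 'yes') is shared by all ingroup taxa — unites the whole ingroup.
Most parsimonious ingroup topology: ((((Lineage K,Lineage J),(Lineage E,Lineage S)),Lineage W),Lineage P).
Lineage P is sister to the clade containing all other ingroup taxa, so it is the earliest-diverging (most basal) ingroup lineage.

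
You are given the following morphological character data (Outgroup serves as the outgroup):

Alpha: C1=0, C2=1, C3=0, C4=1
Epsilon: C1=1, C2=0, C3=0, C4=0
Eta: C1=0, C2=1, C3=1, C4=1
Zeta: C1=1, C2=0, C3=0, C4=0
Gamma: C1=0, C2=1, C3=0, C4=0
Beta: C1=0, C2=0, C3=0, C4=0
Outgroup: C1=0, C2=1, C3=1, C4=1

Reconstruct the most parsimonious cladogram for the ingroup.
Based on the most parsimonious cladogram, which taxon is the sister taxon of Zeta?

Character polarity is set by the outgroup: the derived state is whichever differs from the outgroup's state, so for C2, C3, C4 the derived state is '0', and for the remaining characters it is '1'.
Only Epsilon and Zeta show the derived state '1' for C1, supporting them as a clade.
C2 (derived state '0') is shared by Beta, Epsilon, and Zeta — a synapomorphy uniting that clade.
C3 (derived state '0') is shared by Alpha, Beta, Epsilon, Gamma, and Zeta — a synapomorphy uniting that clade.
C4: derived state '0' in Beta, Epsilon, Gamma, and Zeta only — synapomorphy for {Beta, Epsilon, Gamma, Zeta}.
Most parsimonious ingroup topology: (Eta,((((Zeta,Epsilon),Beta),Gamma),Alpha)).
Zeta and Epsilon form a cherry on this tree, so they are sister taxa.

Epsilon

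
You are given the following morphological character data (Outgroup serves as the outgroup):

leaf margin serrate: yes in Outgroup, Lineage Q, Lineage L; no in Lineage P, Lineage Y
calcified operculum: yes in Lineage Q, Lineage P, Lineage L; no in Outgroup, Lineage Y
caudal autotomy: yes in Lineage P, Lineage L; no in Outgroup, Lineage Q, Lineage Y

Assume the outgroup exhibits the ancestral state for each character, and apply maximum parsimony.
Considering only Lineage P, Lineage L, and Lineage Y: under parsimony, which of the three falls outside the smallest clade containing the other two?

Lineage Y

Character polarity is set by the outgroup: the derived state is whichever differs from the outgroup's state, so for leaf margin serrate the derived state is 'no', and for the remaining characters it is 'yes'.
leaf margin serrate groups Lineage P and Lineage Y, which is incompatible with the clades supported by the remaining characters; treating it as convergent (homoplasy) costs fewer steps than any alternative tree.
calcified operculum (derived state 'yes') is shared by Lineage L, Lineage P, and Lineage Q — a synapomorphy uniting that clade.
caudal autotomy: derived state 'yes' in Lineage L and Lineage P only — synapomorphy for {Lineage L, Lineage P}.
Most parsimonious ingroup topology: ((Lineage Q,(Lineage P,Lineage L)),Lineage Y).
Lineage L and Lineage P share a more recent common ancestor with each other than either does with Lineage Y, so Lineage Y is the least closely related of the three.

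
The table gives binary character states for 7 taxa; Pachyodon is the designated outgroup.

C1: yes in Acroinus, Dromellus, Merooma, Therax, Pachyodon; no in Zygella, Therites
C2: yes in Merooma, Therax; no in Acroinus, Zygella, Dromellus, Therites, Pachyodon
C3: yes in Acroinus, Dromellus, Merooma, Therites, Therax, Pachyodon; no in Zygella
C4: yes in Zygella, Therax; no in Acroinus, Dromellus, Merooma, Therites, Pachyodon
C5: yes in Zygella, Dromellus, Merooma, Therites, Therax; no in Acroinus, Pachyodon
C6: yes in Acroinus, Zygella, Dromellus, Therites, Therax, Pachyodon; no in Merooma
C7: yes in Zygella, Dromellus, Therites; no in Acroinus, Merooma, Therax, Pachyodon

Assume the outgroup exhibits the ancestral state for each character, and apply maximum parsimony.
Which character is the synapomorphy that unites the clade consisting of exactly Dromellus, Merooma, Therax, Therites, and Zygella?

Character polarity is set by the outgroup: the derived state is whichever differs from the outgroup's state, so for C1, C3, C6 the derived state is 'no', and for the remaining characters it is 'yes'.
C1: derived state 'no' in Therites and Zygella only — synapomorphy for {Therites, Zygella}.
C2 (derived state 'yes') is shared by Merooma and Therax — a synapomorphy uniting that clade.
C3 (derived state 'no') is unique to Zygella (autapomorphy; uninformative for grouping).
C4 (state 'yes') occurs in Therax and Zygella but conflicts with the nesting implied by the other characters — most parsimoniously interpreted as homoplasy.
Only Dromellus, Merooma, Therax, Therites, and Zygella show the derived state 'yes' for C5, supporting them as a clade.
C6 (derived state 'no') is unique to Merooma (autapomorphy; uninformative for grouping).
C7: derived state 'yes' in Dromellus, Therites, and Zygella only — synapomorphy for {Dromellus, Therites, Zygella}.
Most parsimonious ingroup topology: (Acroinus,((Merooma,Therax),((Zygella,Therites),Dromellus))).
The clade {Dromellus, Merooma, Therax, Therites, Zygella} is supported by C5: its derived state 'yes' occurs in exactly those taxa and in no other taxon (including the outgroup).

C5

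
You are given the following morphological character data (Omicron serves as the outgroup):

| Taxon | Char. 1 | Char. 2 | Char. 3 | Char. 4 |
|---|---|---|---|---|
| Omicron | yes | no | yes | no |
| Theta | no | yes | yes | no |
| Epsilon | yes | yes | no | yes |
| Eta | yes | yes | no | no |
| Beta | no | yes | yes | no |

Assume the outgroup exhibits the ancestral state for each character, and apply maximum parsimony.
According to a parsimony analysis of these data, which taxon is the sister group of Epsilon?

Eta

Character polarity is set by the outgroup: the derived state is whichever differs from the outgroup's state, so for Char. 1, Char. 3 the derived state is 'no', and for the remaining characters it is 'yes'.
Char. 1 (derived state 'no') is shared by Beta and Theta — a synapomorphy uniting that clade.
Char. 2 (derived state 'yes') is shared by all ingroup taxa — unites the whole ingroup.
Char. 3 (derived state 'no') is shared by Epsilon and Eta — a synapomorphy uniting that clade.
Char. 4 (derived state 'yes') is unique to Epsilon (autapomorphy; uninformative for grouping).
Most parsimonious ingroup topology: ((Theta,Beta),(Epsilon,Eta)).
Epsilon and Eta form a cherry on this tree, so they are sister taxa.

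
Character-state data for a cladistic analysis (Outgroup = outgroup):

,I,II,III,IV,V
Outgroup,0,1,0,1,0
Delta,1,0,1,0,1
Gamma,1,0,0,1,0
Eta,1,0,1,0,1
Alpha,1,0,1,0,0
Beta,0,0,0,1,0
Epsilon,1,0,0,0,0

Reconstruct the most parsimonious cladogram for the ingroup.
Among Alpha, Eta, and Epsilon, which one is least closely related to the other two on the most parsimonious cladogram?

Character polarity is set by the outgroup: the derived state is whichever differs from the outgroup's state, so for II, IV the derived state is '0', and for the remaining characters it is '1'.
I: derived state '1' in Alpha, Delta, Epsilon, Eta, and Gamma only — synapomorphy for {Alpha, Delta, Epsilon, Eta, Gamma}.
All ingroup taxa share the derived state '0' for II; it defines the ingroup but does not resolve relationships within it.
III (derived state '1') is shared by Alpha, Delta, and Eta — a synapomorphy uniting that clade.
IV: derived state '0' in Alpha, Delta, Epsilon, and Eta only — synapomorphy for {Alpha, Delta, Epsilon, Eta}.
V (derived state '1') is shared by Delta and Eta — a synapomorphy uniting that clade.
Most parsimonious ingroup topology: (Beta,((((Eta,Delta),Alpha),Epsilon),Gamma)).
Alpha and Eta share a more recent common ancestor with each other than either does with Epsilon, so Epsilon is the least closely related of the three.

Epsilon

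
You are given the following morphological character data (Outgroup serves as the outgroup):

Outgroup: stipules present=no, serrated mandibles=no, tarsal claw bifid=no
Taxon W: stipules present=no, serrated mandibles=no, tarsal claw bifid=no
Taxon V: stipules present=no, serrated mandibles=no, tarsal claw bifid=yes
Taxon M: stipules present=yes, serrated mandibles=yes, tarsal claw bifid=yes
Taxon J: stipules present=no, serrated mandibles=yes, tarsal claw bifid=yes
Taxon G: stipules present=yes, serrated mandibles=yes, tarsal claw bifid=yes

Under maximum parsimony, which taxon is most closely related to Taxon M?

The outgroup has state 'no' for every character, so 'yes' is the derived state throughout.
Only Taxon G and Taxon M show the derived state 'yes' for stipules present, supporting them as a clade.
Only Taxon G, Taxon J, and Taxon M show the derived state 'yes' for serrated mandibles, supporting them as a clade.
tarsal claw bifid: derived state 'yes' in Taxon G, Taxon J, Taxon M, and Taxon V only — synapomorphy for {Taxon G, Taxon J, Taxon M, Taxon V}.
Most parsimonious ingroup topology: (Taxon W,(Taxon V,((Taxon M,Taxon G),Taxon J))).
Taxon M and Taxon G form a cherry on this tree, so they are sister taxa.

Taxon G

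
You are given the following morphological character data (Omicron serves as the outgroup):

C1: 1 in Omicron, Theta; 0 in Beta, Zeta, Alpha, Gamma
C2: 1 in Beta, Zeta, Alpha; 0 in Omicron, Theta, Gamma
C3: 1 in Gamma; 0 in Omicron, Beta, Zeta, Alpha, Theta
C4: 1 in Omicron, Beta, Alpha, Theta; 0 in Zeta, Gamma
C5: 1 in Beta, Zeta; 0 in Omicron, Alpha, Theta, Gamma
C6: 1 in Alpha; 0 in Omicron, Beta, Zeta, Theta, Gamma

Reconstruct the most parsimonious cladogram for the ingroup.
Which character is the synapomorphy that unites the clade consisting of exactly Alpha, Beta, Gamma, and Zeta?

C1

Character polarity is set by the outgroup: the derived state is whichever differs from the outgroup's state, so for C1, C4 the derived state is '0', and for the remaining characters it is '1'.
C1 (derived state '0') is shared by Alpha, Beta, Gamma, and Zeta — a synapomorphy uniting that clade.
C2 (derived state '1') is shared by Alpha, Beta, and Zeta — a synapomorphy uniting that clade.
C3: derived state '1' in Gamma only — an autapomorphy, so it tells us nothing about relationships among taxa.
C4 groups Gamma and Zeta, which is incompatible with the clades supported by the remaining characters; treating it as convergent (homoplasy) costs fewer steps than any alternative tree.
Only Beta and Zeta show the derived state '1' for C5, supporting them as a clade.
C6 (derived state '1') is unique to Alpha (autapomorphy; uninformative for grouping).
Most parsimonious ingroup topology: ((((Beta,Zeta),Alpha),Gamma),Theta).
The clade {Alpha, Beta, Gamma, Zeta} is supported by C1: its derived state '0' occurs in exactly those taxa and in no other taxon (including the outgroup).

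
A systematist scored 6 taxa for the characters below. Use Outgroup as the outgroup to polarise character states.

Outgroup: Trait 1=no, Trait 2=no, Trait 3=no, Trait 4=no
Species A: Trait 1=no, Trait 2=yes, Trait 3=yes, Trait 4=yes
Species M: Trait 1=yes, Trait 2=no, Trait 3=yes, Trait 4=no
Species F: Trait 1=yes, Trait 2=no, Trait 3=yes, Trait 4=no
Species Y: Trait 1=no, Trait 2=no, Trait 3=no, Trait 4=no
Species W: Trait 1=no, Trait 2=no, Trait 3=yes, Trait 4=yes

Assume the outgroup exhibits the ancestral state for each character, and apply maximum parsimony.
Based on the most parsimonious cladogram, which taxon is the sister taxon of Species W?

Species A

The outgroup has state 'no' for every character, so 'yes' is the derived state throughout.
Only Species F and Species M show the derived state 'yes' for Trait 1, supporting them as a clade.
Trait 2 (derived state 'yes') is unique to Species A (autapomorphy; uninformative for grouping).
Only Species A, Species F, Species M, and Species W show the derived state 'yes' for Trait 3, supporting them as a clade.
Trait 4: derived state 'yes' in Species A and Species W only — synapomorphy for {Species A, Species W}.
Most parsimonious ingroup topology: (((Species A,Species W),(Species M,Species F)),Species Y).
Species W and Species A form a cherry on this tree, so they are sister taxa.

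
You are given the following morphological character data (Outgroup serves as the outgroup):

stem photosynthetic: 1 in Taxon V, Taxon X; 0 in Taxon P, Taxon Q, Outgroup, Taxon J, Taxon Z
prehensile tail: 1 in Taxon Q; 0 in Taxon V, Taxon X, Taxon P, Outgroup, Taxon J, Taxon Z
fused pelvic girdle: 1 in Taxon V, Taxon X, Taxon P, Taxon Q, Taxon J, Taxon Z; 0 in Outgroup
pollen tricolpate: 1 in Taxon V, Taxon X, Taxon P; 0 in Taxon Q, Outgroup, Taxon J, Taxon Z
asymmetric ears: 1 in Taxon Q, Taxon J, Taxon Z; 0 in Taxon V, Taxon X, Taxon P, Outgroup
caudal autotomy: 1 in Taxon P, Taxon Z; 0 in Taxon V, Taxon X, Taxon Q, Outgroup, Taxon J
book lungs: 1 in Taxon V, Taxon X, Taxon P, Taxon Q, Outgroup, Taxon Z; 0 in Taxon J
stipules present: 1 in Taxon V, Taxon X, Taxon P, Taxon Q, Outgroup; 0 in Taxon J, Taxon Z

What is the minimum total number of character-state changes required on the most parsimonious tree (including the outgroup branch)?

9

Character polarity is set by the outgroup: the derived state is whichever differs from the outgroup's state, so for book lungs, stipules present the derived state is '0', and for the remaining characters it is '1'.
Only Taxon V and Taxon X show the derived state '1' for stem photosynthetic, supporting them as a clade.
prehensile tail: derived state '1' in Taxon Q only — an autapomorphy, so it tells us nothing about relationships among taxa.
All ingroup taxa share the derived state '1' for fused pelvic girdle; it defines the ingroup but does not resolve relationships within it.
Only Taxon P, Taxon V, and Taxon X show the derived state '1' for pollen tricolpate, supporting them as a clade.
Only Taxon J, Taxon Q, and Taxon Z show the derived state '1' for asymmetric ears, supporting them as a clade.
caudal autotomy (state '1') occurs in Taxon P and Taxon Z but conflicts with the nesting implied by the other characters — most parsimoniously interpreted as homoplasy.
book lungs (derived state '0') is unique to Taxon J (autapomorphy; uninformative for grouping).
Only Taxon J and Taxon Z show the derived state '0' for stipules present, supporting them as a clade.
Most parsimonious ingroup topology: ((Taxon Q,(Taxon J,Taxon Z)),((Taxon X,Taxon V),Taxon P)).
Changes per character on this tree: stem photosynthetic: 1; prehensile tail: 1; fused pelvic girdle: 1; pollen tricolpate: 1; asymmetric ears: 1; caudal autotomy: 2; book lungs: 1; stipules present: 1.
Total = 9.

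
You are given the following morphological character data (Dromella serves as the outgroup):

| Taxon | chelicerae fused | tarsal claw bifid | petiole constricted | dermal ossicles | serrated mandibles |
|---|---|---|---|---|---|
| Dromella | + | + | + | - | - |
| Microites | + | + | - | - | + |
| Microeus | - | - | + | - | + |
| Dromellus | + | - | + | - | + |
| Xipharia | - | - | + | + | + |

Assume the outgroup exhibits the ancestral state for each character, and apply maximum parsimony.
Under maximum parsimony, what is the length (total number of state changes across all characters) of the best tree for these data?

5

Character polarity is set by the outgroup: the derived state is whichever differs from the outgroup's state, so for chelicerae fused, tarsal claw bifid, petiole constricted the derived state is '-', and for the remaining characters it is '+'.
Only Microeus and Xipharia show the derived state '-' for chelicerae fused, supporting them as a clade.
Only Dromellus, Microeus, and Xipharia show the derived state '-' for tarsal claw bifid, supporting them as a clade.
petiole constricted (derived state '-') is unique to Microites (autapomorphy; uninformative for grouping).
dermal ossicles (derived state '+') is unique to Xipharia (autapomorphy; uninformative for grouping).
All ingroup taxa share the derived state '+' for serrated mandibles; it defines the ingroup but does not resolve relationships within it.
Most parsimonious ingroup topology: (Microites,((Microeus,Xipharia),Dromellus)).
Changes per character on this tree: chelicerae fused: 1; tarsal claw bifid: 1; petiole constricted: 1; dermal ossicles: 1; serrated mandibles: 1.
Total = 5.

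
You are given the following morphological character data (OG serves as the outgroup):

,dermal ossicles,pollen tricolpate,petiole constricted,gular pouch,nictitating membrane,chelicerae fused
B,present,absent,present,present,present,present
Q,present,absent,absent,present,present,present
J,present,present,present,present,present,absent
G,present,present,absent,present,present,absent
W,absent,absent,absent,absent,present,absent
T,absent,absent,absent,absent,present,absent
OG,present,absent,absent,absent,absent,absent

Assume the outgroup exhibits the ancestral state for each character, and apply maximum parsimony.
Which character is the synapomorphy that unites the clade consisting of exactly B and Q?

Character polarity is set by the outgroup: the derived state is whichever differs from the outgroup's state, so for dermal ossicles the derived state is 'absent', and for the remaining characters it is 'present'.
dermal ossicles (derived state 'absent') is shared by T and W — a synapomorphy uniting that clade.
Only G and J show the derived state 'present' for pollen tricolpate, supporting them as a clade.
petiole constricted groups B and J, which is incompatible with the clades supported by the remaining characters; treating it as convergent (homoplasy) costs fewer steps than any alternative tree.
gular pouch: derived state 'present' in B, G, J, and Q only — synapomorphy for {B, G, J, Q}.
nictitating membrane (derived state 'present') is shared by all ingroup taxa — unites the whole ingroup.
Only B and Q show the derived state 'present' for chelicerae fused, supporting them as a clade.
Most parsimonious ingroup topology: (((Q,B),(J,G)),(W,T)).
The clade {B, Q} is supported by chelicerae fused: its derived state 'present' occurs in exactly those taxa and in no other taxon (including the outgroup).

chelicerae fused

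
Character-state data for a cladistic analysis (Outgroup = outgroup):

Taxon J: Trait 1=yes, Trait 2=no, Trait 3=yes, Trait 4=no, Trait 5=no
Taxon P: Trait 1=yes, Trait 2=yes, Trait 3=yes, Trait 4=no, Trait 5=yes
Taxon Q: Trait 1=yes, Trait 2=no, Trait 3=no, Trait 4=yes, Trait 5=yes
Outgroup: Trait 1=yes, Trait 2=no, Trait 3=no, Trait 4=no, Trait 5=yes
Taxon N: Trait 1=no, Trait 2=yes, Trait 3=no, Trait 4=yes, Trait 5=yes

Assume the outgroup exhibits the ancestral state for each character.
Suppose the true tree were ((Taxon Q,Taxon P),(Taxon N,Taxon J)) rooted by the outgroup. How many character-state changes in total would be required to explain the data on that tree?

8

Map each character onto ((Taxon Q,Taxon P),(Taxon N,Taxon J)) (rooted by Outgroup) and count the minimum state changes it requires (Fitch parsimony):
Trait 1: 1; Trait 2: 2; Trait 3: 2; Trait 4: 2; Trait 5: 1.
Total tree length = 8.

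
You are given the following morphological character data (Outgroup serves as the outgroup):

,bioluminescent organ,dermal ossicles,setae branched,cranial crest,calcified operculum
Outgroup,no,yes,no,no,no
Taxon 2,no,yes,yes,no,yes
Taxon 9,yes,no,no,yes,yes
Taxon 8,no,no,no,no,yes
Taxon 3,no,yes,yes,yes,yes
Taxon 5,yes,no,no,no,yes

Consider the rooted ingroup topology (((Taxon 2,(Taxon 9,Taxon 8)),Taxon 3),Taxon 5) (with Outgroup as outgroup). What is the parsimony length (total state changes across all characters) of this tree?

Map each character onto (((Taxon 2,(Taxon 9,Taxon 8)),Taxon 3),Taxon 5) (rooted by Outgroup) and count the minimum state changes it requires (Fitch parsimony):
bioluminescent organ: 2; dermal ossicles: 2; setae branched: 2; cranial crest: 2; calcified operculum: 1.
Total tree length = 9.

9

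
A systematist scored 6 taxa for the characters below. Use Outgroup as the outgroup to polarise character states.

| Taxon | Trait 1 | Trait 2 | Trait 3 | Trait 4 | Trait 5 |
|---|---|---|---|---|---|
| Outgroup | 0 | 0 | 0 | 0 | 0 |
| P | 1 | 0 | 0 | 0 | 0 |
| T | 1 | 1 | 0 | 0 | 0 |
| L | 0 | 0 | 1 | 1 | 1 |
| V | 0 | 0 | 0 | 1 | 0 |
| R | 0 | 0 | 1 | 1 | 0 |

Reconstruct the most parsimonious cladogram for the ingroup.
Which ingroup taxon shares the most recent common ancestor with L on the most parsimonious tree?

The outgroup has state '0' for every character, so '1' is the derived state throughout.
Only P and T show the derived state '1' for Trait 1, supporting them as a clade.
Trait 2: derived state '1' in T only — an autapomorphy, so it tells us nothing about relationships among taxa.
Trait 3 (derived state '1') is shared by L and R — a synapomorphy uniting that clade.
Trait 4: derived state '1' in L, R, and V only — synapomorphy for {L, R, V}.
Trait 5 (derived state '1') is unique to L (autapomorphy; uninformative for grouping).
Most parsimonious ingroup topology: ((P,T),((L,R),V)).
L and R form a cherry on this tree, so they are sister taxa.

R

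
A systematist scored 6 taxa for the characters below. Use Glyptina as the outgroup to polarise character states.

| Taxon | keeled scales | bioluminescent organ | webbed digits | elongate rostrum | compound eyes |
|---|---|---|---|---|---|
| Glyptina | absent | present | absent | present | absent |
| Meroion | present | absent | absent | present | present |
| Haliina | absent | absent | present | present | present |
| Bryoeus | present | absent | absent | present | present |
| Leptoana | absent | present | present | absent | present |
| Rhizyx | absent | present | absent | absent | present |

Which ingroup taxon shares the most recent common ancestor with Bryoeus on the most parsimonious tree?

Character polarity is set by the outgroup: the derived state is whichever differs from the outgroup's state, so for bioluminescent organ, elongate rostrum the derived state is 'absent', and for the remaining characters it is 'present'.
keeled scales (derived state 'present') is shared by Bryoeus and Meroion — a synapomorphy uniting that clade.
bioluminescent organ: derived state 'absent' in Bryoeus, Haliina, and Meroion only — synapomorphy for {Bryoeus, Haliina, Meroion}.
webbed digits groups Haliina and Leptoana, which is incompatible with the clades supported by the remaining characters; treating it as convergent (homoplasy) costs fewer steps than any alternative tree.
elongate rostrum (derived state 'absent') is shared by Leptoana and Rhizyx — a synapomorphy uniting that clade.
compound eyes (derived state 'present') is shared by all ingroup taxa — unites the whole ingroup.
Most parsimonious ingroup topology: (((Meroion,Bryoeus),Haliina),(Leptoana,Rhizyx)).
Bryoeus and Meroion form a cherry on this tree, so they are sister taxa.

Meroion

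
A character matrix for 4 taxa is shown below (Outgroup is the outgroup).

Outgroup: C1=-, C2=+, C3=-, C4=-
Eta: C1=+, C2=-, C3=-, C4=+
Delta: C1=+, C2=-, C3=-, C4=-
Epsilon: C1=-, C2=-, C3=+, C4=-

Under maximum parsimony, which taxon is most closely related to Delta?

Eta

Character polarity is set by the outgroup: the derived state is whichever differs from the outgroup's state, so for C2 the derived state is '-', and for the remaining characters it is '+'.
Only Delta and Eta show the derived state '+' for C1, supporting them as a clade.
C2 (derived state '-') is shared by all ingroup taxa — unites the whole ingroup.
C3 (derived state '+') is unique to Epsilon (autapomorphy; uninformative for grouping).
C4 (derived state '+') is unique to Eta (autapomorphy; uninformative for grouping).
Most parsimonious ingroup topology: ((Eta,Delta),Epsilon).
Delta and Eta form a cherry on this tree, so they are sister taxa.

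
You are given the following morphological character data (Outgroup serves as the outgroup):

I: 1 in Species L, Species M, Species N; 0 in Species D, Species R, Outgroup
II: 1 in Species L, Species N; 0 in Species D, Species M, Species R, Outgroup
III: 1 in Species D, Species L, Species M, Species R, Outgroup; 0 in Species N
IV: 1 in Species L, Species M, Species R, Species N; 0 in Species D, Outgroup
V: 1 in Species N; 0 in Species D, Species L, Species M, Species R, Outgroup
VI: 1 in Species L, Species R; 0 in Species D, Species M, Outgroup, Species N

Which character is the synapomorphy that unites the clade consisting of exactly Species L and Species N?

Character polarity is set by the outgroup: the derived state is whichever differs from the outgroup's state, so for III the derived state is '0', and for the remaining characters it is '1'.
Only Species L, Species M, and Species N show the derived state '1' for I, supporting them as a clade.
II (derived state '1') is shared by Species L and Species N — a synapomorphy uniting that clade.
III: derived state '0' in Species N only — an autapomorphy, so it tells us nothing about relationships among taxa.
Only Species L, Species M, Species N, and Species R show the derived state '1' for IV, supporting them as a clade.
V: derived state '1' in Species N only — an autapomorphy, so it tells us nothing about relationships among taxa.
VI (state '1') occurs in Species L and Species R but conflicts with the nesting implied by the other characters — most parsimoniously interpreted as homoplasy.
Most parsimonious ingroup topology: ((Species R,((Species L,Species N),Species M)),Species D).
The clade {Species L, Species N} is supported by II: its derived state '1' occurs in exactly those taxa and in no other taxon (including the outgroup).

II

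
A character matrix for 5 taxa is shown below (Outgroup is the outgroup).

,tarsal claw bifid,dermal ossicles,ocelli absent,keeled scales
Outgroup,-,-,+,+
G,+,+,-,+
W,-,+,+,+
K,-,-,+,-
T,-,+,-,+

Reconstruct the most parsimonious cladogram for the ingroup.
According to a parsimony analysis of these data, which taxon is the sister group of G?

Character polarity is set by the outgroup: the derived state is whichever differs from the outgroup's state, so for ocelli absent, keeled scales the derived state is '-', and for the remaining characters it is '+'.
tarsal claw bifid (derived state '+') is unique to G (autapomorphy; uninformative for grouping).
dermal ossicles (derived state '+') is shared by G, T, and W — a synapomorphy uniting that clade.
ocelli absent (derived state '-') is shared by G and T — a synapomorphy uniting that clade.
keeled scales (derived state '-') is unique to K (autapomorphy; uninformative for grouping).
Most parsimonious ingroup topology: (((G,T),W),K).
G and T form a cherry on this tree, so they are sister taxa.

T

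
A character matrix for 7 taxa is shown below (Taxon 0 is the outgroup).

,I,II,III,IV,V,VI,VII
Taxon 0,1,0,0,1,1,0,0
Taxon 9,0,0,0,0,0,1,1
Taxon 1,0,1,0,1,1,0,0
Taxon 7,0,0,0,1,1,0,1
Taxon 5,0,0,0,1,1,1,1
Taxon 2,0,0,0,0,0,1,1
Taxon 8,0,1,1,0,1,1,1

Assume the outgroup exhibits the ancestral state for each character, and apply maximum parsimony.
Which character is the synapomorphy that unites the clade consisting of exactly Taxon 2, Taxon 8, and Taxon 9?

Character polarity is set by the outgroup: the derived state is whichever differs from the outgroup's state, so for I, IV, V the derived state is '0', and for the remaining characters it is '1'.
All ingroup taxa share the derived state '0' for I; it defines the ingroup but does not resolve relationships within it.
II (state '1') occurs in Taxon 1 and Taxon 8 but conflicts with the nesting implied by the other characters — most parsimoniously interpreted as homoplasy.
III: derived state '1' in Taxon 8 only — an autapomorphy, so it tells us nothing about relationships among taxa.
IV (derived state '0') is shared by Taxon 2, Taxon 8, and Taxon 9 — a synapomorphy uniting that clade.
Only Taxon 2 and Taxon 9 show the derived state '0' for V, supporting them as a clade.
Only Taxon 2, Taxon 5, Taxon 8, and Taxon 9 show the derived state '1' for VI, supporting them as a clade.
VII: derived state '1' in Taxon 2, Taxon 5, Taxon 7, Taxon 8, and Taxon 9 only — synapomorphy for {Taxon 2, Taxon 5, Taxon 7, Taxon 8, Taxon 9}.
Most parsimonious ingroup topology: (((((Taxon 9,Taxon 2),Taxon 8),Taxon 5),Taxon 7),Taxon 1).
The clade {Taxon 2, Taxon 8, Taxon 9} is supported by IV: its derived state '0' occurs in exactly those taxa and in no other taxon (including the outgroup).

IV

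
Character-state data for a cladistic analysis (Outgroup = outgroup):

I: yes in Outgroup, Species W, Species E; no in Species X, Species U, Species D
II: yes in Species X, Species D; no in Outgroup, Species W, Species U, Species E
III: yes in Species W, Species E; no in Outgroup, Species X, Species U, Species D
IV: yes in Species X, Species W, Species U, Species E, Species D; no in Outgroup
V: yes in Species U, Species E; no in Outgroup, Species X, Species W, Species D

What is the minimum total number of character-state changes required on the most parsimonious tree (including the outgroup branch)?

6

Character polarity is set by the outgroup: the derived state is whichever differs from the outgroup's state, so for I the derived state is 'no', and for the remaining characters it is 'yes'.
I: derived state 'no' in Species D, Species U, and Species X only — synapomorphy for {Species D, Species U, Species X}.
Only Species D and Species X show the derived state 'yes' for II, supporting them as a clade.
Only Species E and Species W show the derived state 'yes' for III, supporting them as a clade.
IV (derived state 'yes') is shared by all ingroup taxa — unites the whole ingroup.
V (state 'yes') occurs in Species E and Species U but conflicts with the nesting implied by the other characters — most parsimoniously interpreted as homoplasy.
Most parsimonious ingroup topology: (((Species X,Species D),Species U),(Species W,Species E)).
Changes per character on this tree: I: 1; II: 1; III: 1; IV: 1; V: 2.
Total = 6.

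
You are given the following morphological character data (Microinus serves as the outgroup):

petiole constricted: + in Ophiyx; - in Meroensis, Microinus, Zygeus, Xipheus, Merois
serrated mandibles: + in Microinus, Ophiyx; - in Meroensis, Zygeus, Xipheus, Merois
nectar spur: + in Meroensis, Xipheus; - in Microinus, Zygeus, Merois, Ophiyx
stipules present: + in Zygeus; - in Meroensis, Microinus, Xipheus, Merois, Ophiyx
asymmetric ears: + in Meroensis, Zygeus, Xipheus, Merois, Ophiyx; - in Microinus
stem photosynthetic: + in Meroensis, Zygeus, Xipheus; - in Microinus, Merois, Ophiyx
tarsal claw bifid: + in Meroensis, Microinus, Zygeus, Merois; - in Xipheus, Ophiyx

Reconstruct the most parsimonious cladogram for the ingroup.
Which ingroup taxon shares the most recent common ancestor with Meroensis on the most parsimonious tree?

Xipheus

Character polarity is set by the outgroup: the derived state is whichever differs from the outgroup's state, so for serrated mandibles, tarsal claw bifid the derived state is '-', and for the remaining characters it is '+'.
petiole constricted: derived state '+' in Ophiyx only — an autapomorphy, so it tells us nothing about relationships among taxa.
Only Meroensis, Merois, Xipheus, and Zygeus show the derived state '-' for serrated mandibles, supporting them as a clade.
nectar spur (derived state '+') is shared by Meroensis and Xipheus — a synapomorphy uniting that clade.
stipules present: derived state '+' in Zygeus only — an autapomorphy, so it tells us nothing about relationships among taxa.
All ingroup taxa share the derived state '+' for asymmetric ears; it defines the ingroup but does not resolve relationships within it.
stem photosynthetic (derived state '+') is shared by Meroensis, Xipheus, and Zygeus — a synapomorphy uniting that clade.
tarsal claw bifid (state '-') occurs in Ophiyx and Xipheus but conflicts with the nesting implied by the other characters — most parsimoniously interpreted as homoplasy.
Most parsimonious ingroup topology: ((((Xipheus,Meroensis),Zygeus),Merois),Ophiyx).
Meroensis and Xipheus form a cherry on this tree, so they are sister taxa.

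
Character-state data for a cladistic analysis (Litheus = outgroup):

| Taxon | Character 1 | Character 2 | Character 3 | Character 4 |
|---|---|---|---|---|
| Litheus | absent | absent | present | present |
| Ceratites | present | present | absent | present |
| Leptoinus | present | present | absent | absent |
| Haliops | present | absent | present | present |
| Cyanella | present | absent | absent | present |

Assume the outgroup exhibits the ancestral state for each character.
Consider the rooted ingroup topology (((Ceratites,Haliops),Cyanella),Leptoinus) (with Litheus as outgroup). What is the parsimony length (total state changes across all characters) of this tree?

6

Map each character onto (((Ceratites,Haliops),Cyanella),Leptoinus) (rooted by Litheus) and count the minimum state changes it requires (Fitch parsimony):
Character 1: 1; Character 2: 2; Character 3: 2; Character 4: 1.
Total tree length = 6.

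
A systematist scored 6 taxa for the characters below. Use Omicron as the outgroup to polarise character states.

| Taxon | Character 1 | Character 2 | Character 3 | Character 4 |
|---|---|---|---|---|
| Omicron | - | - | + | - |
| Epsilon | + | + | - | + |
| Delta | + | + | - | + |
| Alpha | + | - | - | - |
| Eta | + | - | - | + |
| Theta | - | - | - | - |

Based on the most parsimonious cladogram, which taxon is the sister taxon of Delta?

Epsilon

Character polarity is set by the outgroup: the derived state is whichever differs from the outgroup's state, so for Character 3 the derived state is '-', and for the remaining characters it is '+'.
Character 1 (derived state '+') is shared by Alpha, Delta, Epsilon, and Eta — a synapomorphy uniting that clade.
Character 2: derived state '+' in Delta and Epsilon only — synapomorphy for {Delta, Epsilon}.
All ingroup taxa share the derived state '-' for Character 3; it defines the ingroup but does not resolve relationships within it.
Only Delta, Epsilon, and Eta show the derived state '+' for Character 4, supporting them as a clade.
Most parsimonious ingroup topology: ((((Epsilon,Delta),Eta),Alpha),Theta).
Delta and Epsilon form a cherry on this tree, so they are sister taxa.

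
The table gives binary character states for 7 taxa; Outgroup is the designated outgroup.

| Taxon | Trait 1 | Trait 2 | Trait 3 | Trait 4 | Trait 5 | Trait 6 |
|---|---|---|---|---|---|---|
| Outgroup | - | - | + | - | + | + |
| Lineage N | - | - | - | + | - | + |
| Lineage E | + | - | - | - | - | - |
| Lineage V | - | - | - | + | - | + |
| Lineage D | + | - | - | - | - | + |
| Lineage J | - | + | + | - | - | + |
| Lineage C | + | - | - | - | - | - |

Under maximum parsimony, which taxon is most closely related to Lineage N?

Lineage V

Character polarity is set by the outgroup: the derived state is whichever differs from the outgroup's state, so for Trait 3, Trait 5, Trait 6 the derived state is '-', and for the remaining characters it is '+'.
Only Lineage C, Lineage D, and Lineage E show the derived state '+' for Trait 1, supporting them as a clade.
Trait 2 (derived state '+') is unique to Lineage J (autapomorphy; uninformative for grouping).
Trait 3: derived state '-' in Lineage C, Lineage D, Lineage E, Lineage N, and Lineage V only — synapomorphy for {Lineage C, Lineage D, Lineage E, Lineage N, Lineage V}.
Trait 4 (derived state '+') is shared by Lineage N and Lineage V — a synapomorphy uniting that clade.
All ingroup taxa share the derived state '-' for Trait 5; it defines the ingroup but does not resolve relationships within it.
Trait 6 (derived state '-') is shared by Lineage C and Lineage E — a synapomorphy uniting that clade.
Most parsimonious ingroup topology: (((Lineage N,Lineage V),((Lineage E,Lineage C),Lineage D)),Lineage J).
Lineage N and Lineage V form a cherry on this tree, so they are sister taxa.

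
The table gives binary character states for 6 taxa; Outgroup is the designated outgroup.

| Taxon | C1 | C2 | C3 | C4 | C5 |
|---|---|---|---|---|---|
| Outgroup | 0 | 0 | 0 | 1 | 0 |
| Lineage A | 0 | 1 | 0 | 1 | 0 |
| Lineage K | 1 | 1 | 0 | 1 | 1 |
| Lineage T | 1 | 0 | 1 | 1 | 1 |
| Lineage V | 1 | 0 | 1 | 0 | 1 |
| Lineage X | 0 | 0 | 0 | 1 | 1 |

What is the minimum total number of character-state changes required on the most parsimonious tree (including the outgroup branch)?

6

Character polarity is set by the outgroup: the derived state is whichever differs from the outgroup's state, so for C4 the derived state is '0', and for the remaining characters it is '1'.
C1 (derived state '1') is shared by Lineage K, Lineage T, and Lineage V — a synapomorphy uniting that clade.
C2 (state '1') occurs in Lineage A and Lineage K but conflicts with the nesting implied by the other characters — most parsimoniously interpreted as homoplasy.
C3 (derived state '1') is shared by Lineage T and Lineage V — a synapomorphy uniting that clade.
C4 (derived state '0') is unique to Lineage V (autapomorphy; uninformative for grouping).
C5 (derived state '1') is shared by Lineage K, Lineage T, Lineage V, and Lineage X — a synapomorphy uniting that clade.
Most parsimonious ingroup topology: (Lineage A,((Lineage K,(Lineage T,Lineage V)),Lineage X)).
Changes per character on this tree: C1: 1; C2: 2; C3: 1; C4: 1; C5: 1.
Total = 6.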